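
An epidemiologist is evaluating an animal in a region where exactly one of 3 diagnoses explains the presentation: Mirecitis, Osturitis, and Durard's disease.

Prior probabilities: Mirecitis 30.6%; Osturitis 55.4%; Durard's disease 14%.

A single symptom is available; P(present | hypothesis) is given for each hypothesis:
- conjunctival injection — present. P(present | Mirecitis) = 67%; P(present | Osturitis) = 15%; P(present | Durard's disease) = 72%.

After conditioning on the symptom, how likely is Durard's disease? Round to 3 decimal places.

By Bayes' rule, the unnormalized weight for each hypothesis is prior × likelihood:
  Mirecitis: 0.306 × 0.67 = 0.20502
  Osturitis: 0.554 × 0.15 = 0.0831
  Durard's disease: 0.140 × 0.72 = 0.1008
Marginal likelihood of the evidence = 0.38892.
P(Durard's disease | evidence) = 0.1008 / 0.38892 ≈ 0.259.

0.259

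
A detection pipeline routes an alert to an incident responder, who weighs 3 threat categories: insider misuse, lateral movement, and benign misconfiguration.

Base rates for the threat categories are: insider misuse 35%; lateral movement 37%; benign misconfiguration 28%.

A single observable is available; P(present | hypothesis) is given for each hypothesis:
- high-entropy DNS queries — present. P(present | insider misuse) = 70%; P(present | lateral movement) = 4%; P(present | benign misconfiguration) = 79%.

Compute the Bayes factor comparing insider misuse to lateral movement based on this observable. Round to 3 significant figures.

17.5

Likelihood of this observable under each hypothesis:
  insider misuse: 0.7
  lateral movement: 0.04
Bayes factor = 0.7 / 0.04 ≈ 17.5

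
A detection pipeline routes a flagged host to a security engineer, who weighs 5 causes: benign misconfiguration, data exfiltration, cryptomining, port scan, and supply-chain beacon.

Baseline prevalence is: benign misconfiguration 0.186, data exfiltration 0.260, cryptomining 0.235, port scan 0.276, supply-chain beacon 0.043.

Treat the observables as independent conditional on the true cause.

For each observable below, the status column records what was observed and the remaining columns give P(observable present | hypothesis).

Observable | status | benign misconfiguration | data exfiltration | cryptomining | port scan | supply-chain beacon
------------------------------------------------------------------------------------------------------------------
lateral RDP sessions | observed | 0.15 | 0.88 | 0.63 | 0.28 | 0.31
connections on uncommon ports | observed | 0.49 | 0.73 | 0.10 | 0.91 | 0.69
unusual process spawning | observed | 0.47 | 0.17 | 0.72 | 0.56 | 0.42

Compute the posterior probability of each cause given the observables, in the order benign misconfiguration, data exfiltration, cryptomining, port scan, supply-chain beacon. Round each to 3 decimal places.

For each hypothesis, the unnormalized posterior weight is prior × product of the observable likelihoods:
  benign misconfiguration: 0.186 × 0.15 × 0.49 × 0.47 = 0.0064254
  data exfiltration: 0.260 × 0.88 × 0.73 × 0.17 = 0.028394
  cryptomining: 0.235 × 0.63 × 0.10 × 0.72 = 0.01066
  port scan: 0.276 × 0.28 × 0.91 × 0.56 = 0.039382
  supply-chain beacon: 0.043 × 0.31 × 0.69 × 0.42 = 0.003863
Marginal likelihood of the evidence = 0.088724.
P(benign misconfiguration | evidence) = 0.0064254 / 0.088724 ≈ 0.072
P(data exfiltration | evidence) = 0.028394 / 0.088724 ≈ 0.320
P(cryptomining | evidence) = 0.01066 / 0.088724 ≈ 0.120
P(port scan | evidence) = 0.039382 / 0.088724 ≈ 0.444
P(supply-chain beacon | evidence) = 0.003863 / 0.088724 ≈ 0.044

0.072, 0.320, 0.120, 0.444, 0.044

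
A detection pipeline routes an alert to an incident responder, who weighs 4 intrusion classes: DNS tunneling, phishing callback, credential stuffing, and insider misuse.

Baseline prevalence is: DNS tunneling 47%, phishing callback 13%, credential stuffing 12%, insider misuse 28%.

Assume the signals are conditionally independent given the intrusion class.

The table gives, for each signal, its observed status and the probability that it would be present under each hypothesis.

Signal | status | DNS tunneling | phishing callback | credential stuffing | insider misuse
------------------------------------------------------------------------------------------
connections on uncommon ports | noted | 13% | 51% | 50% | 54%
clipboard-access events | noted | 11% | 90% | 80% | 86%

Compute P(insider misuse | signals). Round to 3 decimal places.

0.532

For each hypothesis, the unnormalized posterior weight is prior × product of the signal likelihoods:
  DNS tunneling: 0.47 × 0.13 × 0.11 = 0.006721
  phishing callback: 0.13 × 0.51 × 0.90 = 0.05967
  credential stuffing: 0.12 × 0.50 × 0.80 = 0.048
  insider misuse: 0.28 × 0.54 × 0.86 = 0.13003
The unnormalized weights sum to 0.24442.
P(insider misuse | evidence) = 0.13003 / 0.24442 ≈ 0.532.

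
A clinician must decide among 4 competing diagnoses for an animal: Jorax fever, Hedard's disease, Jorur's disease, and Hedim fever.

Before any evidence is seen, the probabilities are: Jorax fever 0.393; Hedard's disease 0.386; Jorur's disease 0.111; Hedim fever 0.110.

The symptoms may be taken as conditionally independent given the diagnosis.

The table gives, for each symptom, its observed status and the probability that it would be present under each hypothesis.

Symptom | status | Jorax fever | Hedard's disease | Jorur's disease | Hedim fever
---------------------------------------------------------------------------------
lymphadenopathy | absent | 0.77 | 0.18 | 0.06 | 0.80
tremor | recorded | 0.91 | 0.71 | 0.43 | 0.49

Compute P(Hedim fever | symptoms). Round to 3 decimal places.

For each hypothesis, the unnormalized posterior weight is prior × product of the symptom likelihoods (using 1 − P(present | H) for each absent symptom):
  Jorax fever: 0.393 × (1 − 0.77) × 0.91 = 0.082255
  Hedard's disease: 0.386 × (1 − 0.18) × 0.71 = 0.22473
  Jorur's disease: 0.111 × (1 − 0.06) × 0.43 = 0.044866
  Hedim fever: 0.110 × (1 − 0.80) × 0.49 = 0.01078
The unnormalized weights sum to 0.36263.
P(Hedim fever | evidence) = 0.01078 / 0.36263 ≈ 0.030.

0.030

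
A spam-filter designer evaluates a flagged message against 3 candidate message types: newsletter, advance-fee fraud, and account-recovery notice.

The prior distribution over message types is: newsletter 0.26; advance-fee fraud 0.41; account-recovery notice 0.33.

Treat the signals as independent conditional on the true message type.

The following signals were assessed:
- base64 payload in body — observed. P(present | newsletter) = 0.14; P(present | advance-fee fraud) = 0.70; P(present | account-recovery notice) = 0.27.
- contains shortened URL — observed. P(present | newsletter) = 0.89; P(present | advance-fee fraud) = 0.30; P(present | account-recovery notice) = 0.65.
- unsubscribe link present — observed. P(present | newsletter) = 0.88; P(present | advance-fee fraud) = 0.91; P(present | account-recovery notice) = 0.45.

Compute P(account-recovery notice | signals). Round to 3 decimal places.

For each hypothesis, the unnormalized posterior weight is prior × product of the signal likelihoods:
  newsletter: 0.26 × 0.14 × 0.89 × 0.88 = 0.028508
  advance-fee fraud: 0.41 × 0.70 × 0.30 × 0.91 = 0.078351
  account-recovery notice: 0.33 × 0.27 × 0.65 × 0.45 = 0.026062
Normalizing constant Z = 0.028508 + 0.078351 + 0.026062 = 0.13292.
P(account-recovery notice | evidence) = 0.026062 / 0.13292 ≈ 0.196.

0.196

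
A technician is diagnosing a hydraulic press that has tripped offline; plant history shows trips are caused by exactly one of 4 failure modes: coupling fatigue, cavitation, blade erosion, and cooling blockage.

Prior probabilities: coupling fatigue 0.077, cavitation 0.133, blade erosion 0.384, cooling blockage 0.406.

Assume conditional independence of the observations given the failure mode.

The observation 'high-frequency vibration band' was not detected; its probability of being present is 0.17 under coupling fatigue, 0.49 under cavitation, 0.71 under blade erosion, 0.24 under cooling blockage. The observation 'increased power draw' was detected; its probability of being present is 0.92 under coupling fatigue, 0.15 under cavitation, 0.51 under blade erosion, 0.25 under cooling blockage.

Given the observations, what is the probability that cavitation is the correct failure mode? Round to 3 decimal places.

By Bayes' rule with conditional independence, the unnormalized weight for each hypothesis is prior × ∏ likelihoods (using 1 − P(present | H) for each absent observation):
  coupling fatigue: 0.077 × (1 − 0.17) × 0.92 = 0.058797
  cavitation: 0.133 × (1 − 0.49) × 0.15 = 0.010174
  blade erosion: 0.384 × (1 − 0.71) × 0.51 = 0.056794
  cooling blockage: 0.406 × (1 − 0.24) × 0.25 = 0.07714
Normalizing constant Z = 0.058797 + 0.010174 + 0.056794 + 0.07714 = 0.20291.
P(cavitation | evidence) = 0.010174 / 0.20291 ≈ 0.050.

0.050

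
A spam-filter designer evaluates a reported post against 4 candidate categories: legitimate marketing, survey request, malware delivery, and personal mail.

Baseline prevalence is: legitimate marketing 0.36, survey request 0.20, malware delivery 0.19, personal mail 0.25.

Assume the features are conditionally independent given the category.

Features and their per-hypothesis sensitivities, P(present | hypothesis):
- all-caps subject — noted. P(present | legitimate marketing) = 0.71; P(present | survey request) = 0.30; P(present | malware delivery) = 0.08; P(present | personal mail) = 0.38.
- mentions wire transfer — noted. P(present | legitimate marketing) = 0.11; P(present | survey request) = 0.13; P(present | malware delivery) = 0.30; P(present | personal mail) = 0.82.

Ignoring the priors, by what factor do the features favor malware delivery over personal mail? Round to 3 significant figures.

0.0770

The Bayes factor is the ratio of the joint likelihoods of the feature pattern under the two hypotheses.
  malware delivery: 0.08 × 0.30 = 0.024
  personal mail: 0.38 × 0.82 = 0.3116
Bayes factor = 0.024 / 0.3116 ≈ 0.0770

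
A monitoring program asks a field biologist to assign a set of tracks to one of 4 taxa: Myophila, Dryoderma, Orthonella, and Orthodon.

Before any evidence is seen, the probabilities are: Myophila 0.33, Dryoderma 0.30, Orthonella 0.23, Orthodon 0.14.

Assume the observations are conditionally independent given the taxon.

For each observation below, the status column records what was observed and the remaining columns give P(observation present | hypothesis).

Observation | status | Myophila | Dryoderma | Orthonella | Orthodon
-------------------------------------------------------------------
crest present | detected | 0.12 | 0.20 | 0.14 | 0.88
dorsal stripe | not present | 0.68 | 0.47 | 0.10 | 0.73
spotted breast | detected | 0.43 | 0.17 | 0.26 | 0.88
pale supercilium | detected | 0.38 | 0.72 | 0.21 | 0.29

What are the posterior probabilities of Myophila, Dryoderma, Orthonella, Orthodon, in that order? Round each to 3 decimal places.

0.129, 0.243, 0.099, 0.529

By Bayes' rule with conditional independence, the unnormalized weight for each hypothesis is prior × ∏ likelihoods (using 1 − P(present | H) for each absent observation):
  Myophila: 0.33 × 0.12 × (1 − 0.68) × 0.43 × 0.38 = 0.0020706
  Dryoderma: 0.30 × 0.20 × (1 − 0.47) × 0.17 × 0.72 = 0.0038923
  Orthonella: 0.23 × 0.14 × (1 − 0.10) × 0.26 × 0.21 = 0.0015823
  Orthodon: 0.14 × 0.88 × (1 − 0.73) × 0.88 × 0.29 = 0.008489
Normalizing constant Z = 0.0020706 + 0.0038923 + 0.0015823 + 0.008489 = 0.016034.
P(Myophila | evidence) = 0.0020706 / 0.016034 ≈ 0.129
P(Dryoderma | evidence) = 0.0038923 / 0.016034 ≈ 0.243
P(Orthonella | evidence) = 0.0015823 / 0.016034 ≈ 0.099
P(Orthodon | evidence) = 0.008489 / 0.016034 ≈ 0.529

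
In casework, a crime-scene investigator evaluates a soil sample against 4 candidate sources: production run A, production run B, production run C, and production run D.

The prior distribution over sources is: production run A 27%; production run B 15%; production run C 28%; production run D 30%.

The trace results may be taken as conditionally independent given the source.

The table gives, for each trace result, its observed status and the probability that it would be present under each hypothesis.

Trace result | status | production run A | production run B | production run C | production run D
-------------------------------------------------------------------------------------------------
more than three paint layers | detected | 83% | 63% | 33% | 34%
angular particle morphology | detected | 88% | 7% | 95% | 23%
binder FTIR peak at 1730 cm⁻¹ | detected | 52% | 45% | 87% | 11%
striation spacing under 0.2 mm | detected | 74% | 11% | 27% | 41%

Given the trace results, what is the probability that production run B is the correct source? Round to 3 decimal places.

0.003

By Bayes' rule with conditional independence, the unnormalized weight for each hypothesis is prior × ∏ likelihoods:
  production run A: 0.27 × 0.83 × 0.88 × 0.52 × 0.74 = 0.075886
  production run B: 0.15 × 0.63 × 0.07 × 0.45 × 0.11 = 0.00032744
  production run C: 0.28 × 0.33 × 0.95 × 0.87 × 0.27 = 0.02062
  production run D: 0.30 × 0.34 × 0.23 × 0.11 × 0.41 = 0.001058
Marginal likelihood of the evidence = 0.097891.
P(production run B | evidence) = 0.00032744 / 0.097891 ≈ 0.003.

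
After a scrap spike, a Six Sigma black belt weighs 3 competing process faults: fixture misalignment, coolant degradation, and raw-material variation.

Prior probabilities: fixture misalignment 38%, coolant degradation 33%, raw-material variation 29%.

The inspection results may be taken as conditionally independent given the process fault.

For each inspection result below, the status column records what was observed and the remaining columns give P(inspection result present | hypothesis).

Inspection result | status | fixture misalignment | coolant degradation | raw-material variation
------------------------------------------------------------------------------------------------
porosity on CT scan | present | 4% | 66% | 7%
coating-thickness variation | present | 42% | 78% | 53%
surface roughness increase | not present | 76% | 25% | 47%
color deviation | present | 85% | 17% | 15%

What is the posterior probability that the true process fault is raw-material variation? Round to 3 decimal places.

For each hypothesis, the unnormalized posterior weight is prior × product of the inspection result likelihoods (using 1 − P(present | H) for each absent inspection result):
  fixture misalignment: 0.38 × 0.04 × 0.42 × (1 − 0.76) × 0.85 = 0.0013023
  coolant degradation: 0.33 × 0.66 × 0.78 × (1 − 0.25) × 0.17 = 0.02166
  raw-material variation: 0.29 × 0.07 × 0.53 × (1 − 0.47) × 0.15 = 0.00085534
Normalizing constant Z = 0.0013023 + 0.02166 + 0.00085534 = 0.023818.
P(raw-material variation | evidence) = 0.00085534 / 0.023818 ≈ 0.036.

0.036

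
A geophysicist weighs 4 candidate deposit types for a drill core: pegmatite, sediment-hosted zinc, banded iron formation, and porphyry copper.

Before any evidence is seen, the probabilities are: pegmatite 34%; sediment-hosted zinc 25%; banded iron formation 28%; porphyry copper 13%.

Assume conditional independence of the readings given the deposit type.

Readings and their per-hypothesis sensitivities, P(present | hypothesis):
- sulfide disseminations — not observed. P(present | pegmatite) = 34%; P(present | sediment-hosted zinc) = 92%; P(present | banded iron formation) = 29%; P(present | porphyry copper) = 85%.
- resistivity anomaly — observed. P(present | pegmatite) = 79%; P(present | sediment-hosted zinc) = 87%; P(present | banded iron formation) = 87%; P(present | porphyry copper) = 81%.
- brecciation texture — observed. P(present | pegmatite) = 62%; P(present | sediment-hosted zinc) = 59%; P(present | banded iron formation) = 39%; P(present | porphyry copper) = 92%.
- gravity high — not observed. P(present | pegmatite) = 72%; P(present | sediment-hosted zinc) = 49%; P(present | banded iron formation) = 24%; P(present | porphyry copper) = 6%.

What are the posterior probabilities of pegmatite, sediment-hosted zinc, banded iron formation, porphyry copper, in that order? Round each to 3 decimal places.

By Bayes' rule with conditional independence, the unnormalized weight for each hypothesis is prior × ∏ likelihoods (using 1 − P(present | H) for each absent reading):
  pegmatite: 0.34 × (1 − 0.34) × 0.79 × 0.62 × (1 − 0.72) = 0.030775
  sediment-hosted zinc: 0.25 × (1 − 0.92) × 0.87 × 0.59 × (1 − 0.49) = 0.0052357
  banded iron formation: 0.28 × (1 − 0.29) × 0.87 × 0.39 × (1 − 0.24) = 0.051264
  porphyry copper: 0.13 × (1 − 0.85) × 0.81 × 0.92 × (1 − 0.06) = 0.01366
Normalizing constant Z = 0.030775 + 0.0052357 + 0.051264 + 0.01366 = 0.10093.
P(pegmatite | evidence) = 0.030775 / 0.10093 ≈ 0.305
P(sediment-hosted zinc | evidence) = 0.0052357 / 0.10093 ≈ 0.052
P(banded iron formation | evidence) = 0.051264 / 0.10093 ≈ 0.508
P(porphyry copper | evidence) = 0.01366 / 0.10093 ≈ 0.135

0.305, 0.052, 0.508, 0.135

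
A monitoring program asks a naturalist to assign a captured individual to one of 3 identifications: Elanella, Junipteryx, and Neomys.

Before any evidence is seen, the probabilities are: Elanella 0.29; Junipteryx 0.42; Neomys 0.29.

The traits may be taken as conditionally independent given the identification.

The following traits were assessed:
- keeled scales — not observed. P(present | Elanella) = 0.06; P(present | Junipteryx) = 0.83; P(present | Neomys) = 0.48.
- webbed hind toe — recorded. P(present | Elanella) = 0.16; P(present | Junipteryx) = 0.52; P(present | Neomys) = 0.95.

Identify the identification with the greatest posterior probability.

Neomys

Multiply each prior by the joint likelihood of the trait pattern (using 1 − P(present | H) for each absent trait):
  Elanella: 0.29 × (1 − 0.06) × 0.16 = 0.043616
  Junipteryx: 0.42 × (1 − 0.83) × 0.52 = 0.037128
  Neomys: 0.29 × (1 − 0.48) × 0.95 = 0.14326
Normalizing constant Z = 0.043616 + 0.037128 + 0.14326 = 0.224.
P(Elanella | evidence) ≈ 0.043616 / 0.224 ≈ 0.195
P(Junipteryx | evidence) ≈ 0.037128 / 0.224 ≈ 0.166
P(Neomys | evidence) ≈ 0.14326 / 0.224 ≈ 0.640
The largest is 0.640, so Neomys is most probable.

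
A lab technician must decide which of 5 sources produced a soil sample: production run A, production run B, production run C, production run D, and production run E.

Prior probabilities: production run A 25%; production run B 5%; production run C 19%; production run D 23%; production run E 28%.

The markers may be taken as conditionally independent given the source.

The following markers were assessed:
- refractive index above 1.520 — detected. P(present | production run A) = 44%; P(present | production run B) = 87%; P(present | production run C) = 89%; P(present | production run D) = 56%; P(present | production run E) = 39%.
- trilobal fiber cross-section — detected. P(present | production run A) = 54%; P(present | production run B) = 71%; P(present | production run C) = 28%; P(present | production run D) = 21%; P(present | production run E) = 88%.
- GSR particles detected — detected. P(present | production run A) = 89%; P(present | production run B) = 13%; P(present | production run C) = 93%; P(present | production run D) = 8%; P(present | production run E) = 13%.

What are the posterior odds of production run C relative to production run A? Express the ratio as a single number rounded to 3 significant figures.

0.833

Posterior odds equal prior odds times the likelihood ratio; only the two competing hypotheses matter.
  production run C: 0.19 × 0.89 × 0.28 × 0.93 = 0.044034
  production run A: 0.25 × 0.44 × 0.54 × 0.89 = 0.052866
Posterior odds = 0.044034 / 0.052866 ≈ 0.833.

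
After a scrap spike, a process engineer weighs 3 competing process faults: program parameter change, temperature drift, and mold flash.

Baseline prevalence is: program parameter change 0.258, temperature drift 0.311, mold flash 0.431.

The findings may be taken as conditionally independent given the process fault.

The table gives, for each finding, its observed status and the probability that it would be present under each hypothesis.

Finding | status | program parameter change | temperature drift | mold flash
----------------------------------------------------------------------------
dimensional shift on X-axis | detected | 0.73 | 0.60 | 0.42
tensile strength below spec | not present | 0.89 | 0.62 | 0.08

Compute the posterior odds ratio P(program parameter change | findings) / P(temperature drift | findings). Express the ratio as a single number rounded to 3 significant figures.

0.292

Unnormalized posterior weight (prior times the finding likelihoods) for each of the two hypotheses (using 1 − P(present | H) for each absent finding):
  program parameter change: 0.258 × 0.73 × (1 − 0.89) = 0.020717
  temperature drift: 0.311 × 0.60 × (1 − 0.62) = 0.070908
Odds(program parameter change : temperature drift) = 0.020717 / 0.070908 ≈ 0.292.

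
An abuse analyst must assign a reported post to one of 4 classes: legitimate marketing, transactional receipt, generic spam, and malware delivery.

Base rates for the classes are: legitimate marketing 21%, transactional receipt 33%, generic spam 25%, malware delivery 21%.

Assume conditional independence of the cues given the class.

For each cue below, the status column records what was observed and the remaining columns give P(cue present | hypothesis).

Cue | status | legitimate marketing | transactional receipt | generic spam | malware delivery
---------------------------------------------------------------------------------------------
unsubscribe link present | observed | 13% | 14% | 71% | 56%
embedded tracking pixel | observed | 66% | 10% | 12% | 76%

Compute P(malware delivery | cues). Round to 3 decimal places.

For each hypothesis, the unnormalized posterior weight is prior × product of the cue likelihoods:
  legitimate marketing: 0.21 × 0.13 × 0.66 = 0.018018
  transactional receipt: 0.33 × 0.14 × 0.10 = 0.00462
  generic spam: 0.25 × 0.71 × 0.12 = 0.0213
  malware delivery: 0.21 × 0.56 × 0.76 = 0.089376
Marginal likelihood of the evidence = 0.13331.
P(malware delivery | evidence) = 0.089376 / 0.13331 ≈ 0.670.

0.670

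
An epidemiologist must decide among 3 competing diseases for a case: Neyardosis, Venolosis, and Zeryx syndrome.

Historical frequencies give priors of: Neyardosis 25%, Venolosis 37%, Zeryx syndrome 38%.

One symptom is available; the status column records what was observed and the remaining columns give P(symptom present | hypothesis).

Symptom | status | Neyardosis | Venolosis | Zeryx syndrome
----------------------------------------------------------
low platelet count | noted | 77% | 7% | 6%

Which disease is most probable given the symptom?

By Bayes' rule, the unnormalized weight for each hypothesis is prior × likelihood:
  Neyardosis: 0.25 × 0.77 = 0.1925
  Venolosis: 0.37 × 0.07 = 0.0259
  Zeryx syndrome: 0.38 × 0.06 = 0.0228
Marginal likelihood of the evidence = 0.2412.
P(Neyardosis | evidence) ≈ 0.1925 / 0.2412 ≈ 0.798
P(Venolosis | evidence) ≈ 0.0259 / 0.2412 ≈ 0.107
P(Zeryx syndrome | evidence) ≈ 0.0228 / 0.2412 ≈ 0.095
The largest is 0.798, so Neyardosis is most probable.

Neyardosis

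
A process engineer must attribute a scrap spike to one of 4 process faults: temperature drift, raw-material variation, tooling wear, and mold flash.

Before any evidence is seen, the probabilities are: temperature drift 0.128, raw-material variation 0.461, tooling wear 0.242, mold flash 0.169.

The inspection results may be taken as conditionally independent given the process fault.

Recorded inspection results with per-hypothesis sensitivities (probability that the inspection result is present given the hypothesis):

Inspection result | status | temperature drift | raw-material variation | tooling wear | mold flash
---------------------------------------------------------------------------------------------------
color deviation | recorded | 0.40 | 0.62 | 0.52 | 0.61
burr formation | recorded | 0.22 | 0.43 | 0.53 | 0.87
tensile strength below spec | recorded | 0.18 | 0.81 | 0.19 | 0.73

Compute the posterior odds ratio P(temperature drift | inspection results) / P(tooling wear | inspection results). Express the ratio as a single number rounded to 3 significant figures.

0.160

Unnormalized posterior weight (prior times the inspection result likelihoods) for each of the two hypotheses:
  temperature drift: 0.128 × 0.40 × 0.22 × 0.18 = 0.0020275
  tooling wear: 0.242 × 0.52 × 0.53 × 0.19 = 0.012672
Odds(temperature drift : tooling wear) = 0.0020275 / 0.012672 ≈ 0.160.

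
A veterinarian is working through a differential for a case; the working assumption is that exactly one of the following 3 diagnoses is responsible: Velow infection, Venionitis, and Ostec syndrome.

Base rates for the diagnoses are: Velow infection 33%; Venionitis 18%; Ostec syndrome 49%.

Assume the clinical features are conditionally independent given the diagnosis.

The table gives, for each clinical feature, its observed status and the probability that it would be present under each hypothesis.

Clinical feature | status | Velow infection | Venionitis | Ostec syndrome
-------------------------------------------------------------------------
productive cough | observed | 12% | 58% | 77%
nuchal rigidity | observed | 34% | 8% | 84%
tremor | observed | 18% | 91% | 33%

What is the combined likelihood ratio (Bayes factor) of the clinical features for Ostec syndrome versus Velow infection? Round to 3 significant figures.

29.1

The Bayes factor is the ratio of the joint likelihoods of the clinical feature pattern under the two hypotheses.
  Ostec syndrome: 0.77 × 0.84 × 0.33 = 0.21344
  Velow infection: 0.12 × 0.34 × 0.18 = 0.007344
Bayes factor = 0.21344 / 0.007344 ≈ 29.1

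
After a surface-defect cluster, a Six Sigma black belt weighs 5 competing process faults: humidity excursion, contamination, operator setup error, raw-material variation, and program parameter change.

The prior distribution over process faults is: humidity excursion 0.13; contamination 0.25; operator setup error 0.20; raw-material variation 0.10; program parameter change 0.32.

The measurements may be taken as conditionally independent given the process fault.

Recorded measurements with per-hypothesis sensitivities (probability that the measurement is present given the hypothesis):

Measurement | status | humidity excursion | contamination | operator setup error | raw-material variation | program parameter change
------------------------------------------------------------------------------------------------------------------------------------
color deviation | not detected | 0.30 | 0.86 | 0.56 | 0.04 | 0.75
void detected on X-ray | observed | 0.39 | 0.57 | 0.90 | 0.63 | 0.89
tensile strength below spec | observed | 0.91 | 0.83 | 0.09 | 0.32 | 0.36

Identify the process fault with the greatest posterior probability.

humidity excursion

For each hypothesis, the unnormalized posterior weight is prior × product of the measurement likelihoods (using 1 − P(present | H) for each absent measurement):
  humidity excursion: 0.13 × (1 − 0.30) × 0.39 × 0.91 = 0.032296
  contamination: 0.25 × (1 − 0.86) × 0.57 × 0.83 = 0.016558
  operator setup error: 0.20 × (1 − 0.56) × 0.90 × 0.09 = 0.007128
  raw-material variation: 0.10 × (1 − 0.04) × 0.63 × 0.32 = 0.019354
  program parameter change: 0.32 × (1 − 0.75) × 0.89 × 0.36 = 0.025632
Normalizing constant Z = 0.032296 + 0.016558 + 0.007128 + 0.019354 + 0.025632 = 0.10097.
P(humidity excursion | evidence) ≈ 0.032296 / 0.10097 ≈ 0.320
P(contamination | evidence) ≈ 0.016558 / 0.10097 ≈ 0.164
P(operator setup error | evidence) ≈ 0.007128 / 0.10097 ≈ 0.071
P(raw-material variation | evidence) ≈ 0.019354 / 0.10097 ≈ 0.192
P(program parameter change | evidence) ≈ 0.025632 / 0.10097 ≈ 0.254
The largest is 0.320, so humidity excursion is most probable.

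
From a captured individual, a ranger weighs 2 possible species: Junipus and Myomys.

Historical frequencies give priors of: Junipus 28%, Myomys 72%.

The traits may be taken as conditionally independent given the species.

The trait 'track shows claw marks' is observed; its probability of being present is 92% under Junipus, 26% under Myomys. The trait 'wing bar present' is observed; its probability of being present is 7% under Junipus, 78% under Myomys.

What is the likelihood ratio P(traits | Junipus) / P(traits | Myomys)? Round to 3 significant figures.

Take the product of per-trait likelihoods under each hypothesis, then divide.
  Junipus: 0.92 × 0.07 = 0.0644
  Myomys: 0.26 × 0.78 = 0.2028
Bayes factor = 0.0644 / 0.2028 ≈ 0.318

0.318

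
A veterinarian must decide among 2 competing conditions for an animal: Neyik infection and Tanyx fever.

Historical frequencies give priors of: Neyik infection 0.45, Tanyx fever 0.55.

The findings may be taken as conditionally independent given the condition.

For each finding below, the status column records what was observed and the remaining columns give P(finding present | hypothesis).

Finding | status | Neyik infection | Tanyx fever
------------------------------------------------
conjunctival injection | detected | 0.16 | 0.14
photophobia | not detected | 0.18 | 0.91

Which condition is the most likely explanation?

Neyik infection

Multiply each prior by the joint likelihood of the evidence pattern (using 1 − P(present | H) for each absent finding):
  Neyik infection: 0.45 × 0.16 × (1 − 0.18) = 0.05904
  Tanyx fever: 0.55 × 0.14 × (1 − 0.91) = 0.00693
Marginal likelihood of the evidence = 0.06597.
P(Neyik infection | evidence) ≈ 0.05904 / 0.06597 ≈ 0.895
P(Tanyx fever | evidence) ≈ 0.00693 / 0.06597 ≈ 0.105
The largest is 0.895, so Neyik infection is most probable.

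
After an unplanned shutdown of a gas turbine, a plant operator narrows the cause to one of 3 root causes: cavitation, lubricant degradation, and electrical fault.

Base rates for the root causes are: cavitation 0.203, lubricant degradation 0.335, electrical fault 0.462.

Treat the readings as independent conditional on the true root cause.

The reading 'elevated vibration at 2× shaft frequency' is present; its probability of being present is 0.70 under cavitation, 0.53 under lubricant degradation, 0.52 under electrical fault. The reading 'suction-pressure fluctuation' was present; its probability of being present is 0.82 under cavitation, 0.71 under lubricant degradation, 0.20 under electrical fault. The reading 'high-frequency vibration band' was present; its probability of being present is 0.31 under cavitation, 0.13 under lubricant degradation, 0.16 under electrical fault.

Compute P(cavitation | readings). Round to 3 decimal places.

0.600

Multiply each prior by the joint likelihood of the reading pattern:
  cavitation: 0.203 × 0.70 × 0.82 × 0.31 = 0.036122
  lubricant degradation: 0.335 × 0.53 × 0.71 × 0.13 = 0.016388
  electrical fault: 0.462 × 0.52 × 0.20 × 0.16 = 0.0076877
The unnormalized weights sum to 0.060197.
P(cavitation | evidence) = 0.036122 / 0.060197 ≈ 0.600.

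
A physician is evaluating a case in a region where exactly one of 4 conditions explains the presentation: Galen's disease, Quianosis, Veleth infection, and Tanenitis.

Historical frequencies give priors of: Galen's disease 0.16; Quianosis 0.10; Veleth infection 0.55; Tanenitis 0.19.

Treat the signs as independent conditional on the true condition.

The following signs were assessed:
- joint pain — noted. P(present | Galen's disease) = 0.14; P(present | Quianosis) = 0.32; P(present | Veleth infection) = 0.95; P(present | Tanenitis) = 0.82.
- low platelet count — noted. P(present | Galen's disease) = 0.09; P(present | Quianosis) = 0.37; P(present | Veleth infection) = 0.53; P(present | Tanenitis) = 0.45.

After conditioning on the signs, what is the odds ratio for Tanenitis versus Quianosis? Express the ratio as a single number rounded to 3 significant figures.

The normalizing constant cancels in an odds ratio, so compute prior × likelihood for the two hypotheses only:
  Tanenitis: 0.19 × 0.82 × 0.45 = 0.07011
  Quianosis: 0.10 × 0.32 × 0.37 = 0.01184
Odds(Tanenitis : Quianosis) = 0.07011 / 0.01184 ≈ 5.92.

5.92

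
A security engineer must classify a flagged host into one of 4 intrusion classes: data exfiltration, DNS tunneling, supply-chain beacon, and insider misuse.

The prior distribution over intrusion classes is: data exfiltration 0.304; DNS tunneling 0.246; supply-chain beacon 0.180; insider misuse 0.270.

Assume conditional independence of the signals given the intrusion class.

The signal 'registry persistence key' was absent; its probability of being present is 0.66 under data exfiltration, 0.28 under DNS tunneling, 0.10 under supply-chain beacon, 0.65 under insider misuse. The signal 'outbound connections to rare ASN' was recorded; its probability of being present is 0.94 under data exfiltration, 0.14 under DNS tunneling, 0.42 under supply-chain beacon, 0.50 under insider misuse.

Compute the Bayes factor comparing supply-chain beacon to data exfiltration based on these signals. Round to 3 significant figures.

1.18

Joint likelihood of the signal pattern under each hypothesis (using 1 − P(present | H) for each absent signal):
  supply-chain beacon: (1 − 0.10) × 0.42 = 0.378
  data exfiltration: (1 − 0.66) × 0.94 = 0.3196
Bayes factor = 0.378 / 0.3196 ≈ 1.18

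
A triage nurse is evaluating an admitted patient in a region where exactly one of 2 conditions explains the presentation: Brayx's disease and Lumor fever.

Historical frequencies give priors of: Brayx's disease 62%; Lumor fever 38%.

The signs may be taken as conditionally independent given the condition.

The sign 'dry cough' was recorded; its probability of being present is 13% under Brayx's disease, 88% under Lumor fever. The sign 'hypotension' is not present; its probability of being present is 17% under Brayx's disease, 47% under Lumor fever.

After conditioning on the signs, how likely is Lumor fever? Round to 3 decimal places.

For each hypothesis, the unnormalized posterior weight is prior × product of the sign likelihoods (using 1 − P(present | H) for each absent sign):
  Brayx's disease: 0.62 × 0.13 × (1 − 0.17) = 0.066898
  Lumor fever: 0.38 × 0.88 × (1 − 0.47) = 0.17723
The unnormalized weights sum to 0.24413.
P(Lumor fever | evidence) = 0.17723 / 0.24413 ≈ 0.726.

0.726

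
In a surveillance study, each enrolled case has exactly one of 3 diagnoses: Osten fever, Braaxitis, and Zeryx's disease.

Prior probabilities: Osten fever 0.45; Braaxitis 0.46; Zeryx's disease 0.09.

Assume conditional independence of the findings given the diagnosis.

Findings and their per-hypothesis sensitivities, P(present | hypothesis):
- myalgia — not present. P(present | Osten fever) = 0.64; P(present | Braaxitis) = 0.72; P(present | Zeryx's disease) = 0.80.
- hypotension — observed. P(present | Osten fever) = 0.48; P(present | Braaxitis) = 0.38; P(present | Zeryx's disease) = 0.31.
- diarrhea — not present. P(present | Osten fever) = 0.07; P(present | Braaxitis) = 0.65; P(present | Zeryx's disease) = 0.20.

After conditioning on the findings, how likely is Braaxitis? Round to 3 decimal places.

0.182

Multiply each prior by the joint likelihood of the evidence pattern (using 1 − P(present | H) for each absent finding):
  Osten fever: 0.45 × (1 − 0.64) × 0.48 × (1 − 0.07) = 0.072317
  Braaxitis: 0.46 × (1 − 0.72) × 0.38 × (1 − 0.65) = 0.01713
  Zeryx's disease: 0.09 × (1 − 0.80) × 0.31 × (1 − 0.20) = 0.004464
Normalizing constant Z = 0.072317 + 0.01713 + 0.004464 = 0.093911.
P(Braaxitis | evidence) = 0.01713 / 0.093911 ≈ 0.182.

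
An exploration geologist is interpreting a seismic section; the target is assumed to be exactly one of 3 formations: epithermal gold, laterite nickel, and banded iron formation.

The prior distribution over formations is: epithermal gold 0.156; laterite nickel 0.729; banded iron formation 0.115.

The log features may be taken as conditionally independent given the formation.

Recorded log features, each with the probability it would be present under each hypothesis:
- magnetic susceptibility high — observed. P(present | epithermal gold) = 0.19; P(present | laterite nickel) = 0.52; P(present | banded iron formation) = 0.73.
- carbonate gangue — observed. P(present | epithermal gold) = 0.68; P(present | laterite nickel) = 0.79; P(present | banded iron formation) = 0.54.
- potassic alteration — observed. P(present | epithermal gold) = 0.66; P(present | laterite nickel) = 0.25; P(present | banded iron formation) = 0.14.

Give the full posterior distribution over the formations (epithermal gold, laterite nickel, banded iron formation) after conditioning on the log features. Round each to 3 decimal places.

Multiply each prior by the joint likelihood of the log feature pattern:
  epithermal gold: 0.156 × 0.19 × 0.68 × 0.66 = 0.013302
  laterite nickel: 0.729 × 0.52 × 0.79 × 0.25 = 0.074868
  banded iron formation: 0.115 × 0.73 × 0.54 × 0.14 = 0.0063466
Marginal likelihood of the evidence = 0.094517.
P(epithermal gold | evidence) = 0.013302 / 0.094517 ≈ 0.141
P(laterite nickel | evidence) = 0.074868 / 0.094517 ≈ 0.792
P(banded iron formation | evidence) = 0.0063466 / 0.094517 ≈ 0.067

0.141, 0.792, 0.067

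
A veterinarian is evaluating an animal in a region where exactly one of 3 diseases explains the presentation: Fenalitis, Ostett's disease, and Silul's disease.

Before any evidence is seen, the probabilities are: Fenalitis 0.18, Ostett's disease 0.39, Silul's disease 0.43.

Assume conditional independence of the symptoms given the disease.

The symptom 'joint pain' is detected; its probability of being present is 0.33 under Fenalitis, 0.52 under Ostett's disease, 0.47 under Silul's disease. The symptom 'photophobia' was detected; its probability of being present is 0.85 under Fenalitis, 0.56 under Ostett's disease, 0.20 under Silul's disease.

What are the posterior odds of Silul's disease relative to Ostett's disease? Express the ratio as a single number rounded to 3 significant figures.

Posterior odds equal prior odds times the likelihood ratio; only the two competing hypotheses matter.
  Silul's disease: 0.43 × 0.47 × 0.20 = 0.04042
  Ostett's disease: 0.39 × 0.52 × 0.56 = 0.11357
Odds(Silul's disease : Ostett's disease) = 0.04042 / 0.11357 ≈ 0.356.

0.356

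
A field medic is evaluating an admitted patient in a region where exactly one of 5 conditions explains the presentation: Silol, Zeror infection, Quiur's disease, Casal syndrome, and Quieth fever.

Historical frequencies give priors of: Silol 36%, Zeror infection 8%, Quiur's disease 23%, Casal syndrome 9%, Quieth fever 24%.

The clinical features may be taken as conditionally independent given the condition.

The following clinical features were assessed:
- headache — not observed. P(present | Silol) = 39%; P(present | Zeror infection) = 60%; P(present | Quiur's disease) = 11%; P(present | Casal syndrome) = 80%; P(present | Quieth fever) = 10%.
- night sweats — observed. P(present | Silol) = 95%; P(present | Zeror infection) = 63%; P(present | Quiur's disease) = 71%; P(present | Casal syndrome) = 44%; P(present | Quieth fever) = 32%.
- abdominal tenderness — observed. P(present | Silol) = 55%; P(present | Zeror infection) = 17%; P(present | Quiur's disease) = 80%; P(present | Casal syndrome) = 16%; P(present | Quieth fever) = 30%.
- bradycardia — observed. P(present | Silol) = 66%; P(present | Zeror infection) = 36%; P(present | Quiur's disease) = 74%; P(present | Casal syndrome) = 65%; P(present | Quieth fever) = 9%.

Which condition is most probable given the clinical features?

By Bayes' rule with conditional independence, the unnormalized weight for each hypothesis is prior × ∏ likelihoods (using 1 − P(present | H) for each absent clinical feature):
  Silol: 0.36 × (1 − 0.39) × 0.95 × 0.55 × 0.66 = 0.075729
  Zeror infection: 0.08 × (1 − 0.60) × 0.63 × 0.17 × 0.36 = 0.0012338
  Quiur's disease: 0.23 × (1 − 0.11) × 0.71 × 0.80 × 0.74 = 0.08604
  Casal syndrome: 0.09 × (1 − 0.80) × 0.44 × 0.16 × 0.65 = 0.00082368
  Quieth fever: 0.24 × (1 − 0.10) × 0.32 × 0.30 × 0.09 = 0.0018662
The unnormalized weights sum to 0.16569.
P(Silol | evidence) ≈ 0.075729 / 0.16569 ≈ 0.457
P(Zeror infection | evidence) ≈ 0.0012338 / 0.16569 ≈ 0.007
P(Quiur's disease | evidence) ≈ 0.08604 / 0.16569 ≈ 0.519
P(Casal syndrome | evidence) ≈ 0.00082368 / 0.16569 ≈ 0.005
P(Quieth fever | evidence) ≈ 0.0018662 / 0.16569 ≈ 0.011
The largest is 0.519, so Quiur's disease is most probable.

Quiur's disease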